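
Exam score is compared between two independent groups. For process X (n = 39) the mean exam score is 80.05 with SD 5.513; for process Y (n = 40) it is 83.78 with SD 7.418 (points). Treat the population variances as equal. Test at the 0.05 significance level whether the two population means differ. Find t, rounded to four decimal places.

Let group 1 = process X, group 2 = process Y. H0: μ_1 = μ_2; H1: μ_1 ≠ μ_2 (two-sample pooled-variance t-test, two-sided).
s_p² = [(39−1)·5.513² + (40−1)·7.418²]/(39+40−2) = 42.8699
t = (80.05 − 83.78)/√[42.8699·(1/39 + 1/40)] = -2.5315
df = n₁ + n₂ − 2 = 77
Two-sided p-value ≈ 0.013
Since p ≈ 0.013 < α = 0.05, reject H0; the evidence is statistically significant.

-2.5315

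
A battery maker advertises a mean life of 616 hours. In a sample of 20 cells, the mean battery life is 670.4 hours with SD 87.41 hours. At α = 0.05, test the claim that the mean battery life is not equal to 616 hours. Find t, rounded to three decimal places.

H0: μ = 616; H1: μ ≠ 616 (one-sample t-test, two-sided).
t = (x̄ − μ₀)/(s/√n) = (670.4 − 616)/(87.41/√20) = 2.783
df = n − 1 = 19
Two-sided p-value ≈ 0.0118
Since p ≈ 0.0118 < α = 0.05, reject H0; the data support H1.

2.783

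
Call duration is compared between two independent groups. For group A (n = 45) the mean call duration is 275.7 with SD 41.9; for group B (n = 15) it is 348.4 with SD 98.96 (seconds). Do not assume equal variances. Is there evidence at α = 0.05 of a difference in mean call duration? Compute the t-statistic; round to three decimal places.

Let group 1 = group A, group 2 = group B. H0: μ_1 = μ_2; H1: μ_1 ≠ μ_2 (Welch's two-sample t-test, two-sided).
t = (x̄_1 − x̄_2)/√(s_1²/n_1 + s_2²/n_2) = (275.7 − 348.4)/√(41.9²/45 + 98.96²/15) = -2.764
Welch–Satterthwaite df ≈ 15.71
Two-sided p-value ≈ 0.0140
Since p ≈ 0.0140 < α = 0.05, reject H0; the evidence is statistically significant.

-2.764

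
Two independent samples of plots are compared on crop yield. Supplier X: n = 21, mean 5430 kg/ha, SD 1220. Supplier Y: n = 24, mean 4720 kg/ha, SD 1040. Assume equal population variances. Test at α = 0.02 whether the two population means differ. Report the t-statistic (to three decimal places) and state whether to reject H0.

Let group 1 = supplier X, group 2 = supplier Y. H0: μ_1 = μ_2; H1: μ_1 ≠ μ_2 (two-sample pooled-variance t-test, two-sided).
s_p² = [(21−1)·1220² + (24−1)·1040²]/(21+24−2) = 1270810
t = (5430 − 4720)/√[1270810·(1/21 + 1/24)] = 2.108
df = n₁ + n₂ − 2 = 43
Two-sided p-value ≈ 0.041
Since p ≈ 0.041 > α = 0.02, fail to reject H0; the evidence is not statistically significant.

t = 2.108; fail to reject H0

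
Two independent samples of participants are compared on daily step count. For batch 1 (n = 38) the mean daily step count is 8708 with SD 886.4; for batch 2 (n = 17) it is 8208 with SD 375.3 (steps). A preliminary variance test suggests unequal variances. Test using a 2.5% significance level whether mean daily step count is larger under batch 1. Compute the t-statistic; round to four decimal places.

2.9380

Let group 1 = batch 1, group 2 = batch 2. H0: μ_1 = μ_2; H1: μ_1 > μ_2 (Welch's two-sample t-test, right-tailed).
t = (x̄_1 − x̄_2)/√(s_1²/n_1 + s_2²/n_2) = (8708 − 8208)/√(886.4²/38 + 375.3²/17) = 2.9380
Welch–Satterthwaite df ≈ 52.94
p-value = P(T ≥ 2.9380) ≈ 0.002
Since p ≈ 0.002 < α = 0.025, reject H0; the data support H1.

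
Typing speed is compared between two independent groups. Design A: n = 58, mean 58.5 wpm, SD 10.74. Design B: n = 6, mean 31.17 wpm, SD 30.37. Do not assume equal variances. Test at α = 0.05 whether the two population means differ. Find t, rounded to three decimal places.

Let group 1 = design A, group 2 = design B. H0: μ_1 = μ_2; H1: μ_1 ≠ μ_2 (Welch's two-sample t-test, two-sided).
t = (x̄_1 − x̄_2)/√(s_1²/n_1 + s_2²/n_2) = (58.5 − 31.17)/√(10.74²/58 + 30.37²/6) = 2.190
Welch–Satterthwaite df ≈ 5.13
Two-sided p-value ≈ 0.0787
Since p ≈ 0.0787 > α = 0.05, fail to reject H0; the data do not provide sufficient evidence against H0.

2.190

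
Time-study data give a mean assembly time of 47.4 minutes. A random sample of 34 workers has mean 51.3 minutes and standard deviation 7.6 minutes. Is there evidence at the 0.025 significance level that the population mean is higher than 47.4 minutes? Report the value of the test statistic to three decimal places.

H0: μ = 47.4; H1: μ > 47.4 (one-sample t-test, right-tailed).
t = (x̄ − μ₀)/(s/√n) = (51.3 − 47.4)/(7.6/√34) = 2.992
df = n − 1 = 33
p-value = P(T ≥ 2.992) ≈ 0.0026
Since p ≈ 0.0026 < α = 0.025, reject H0; the data support H1.

2.992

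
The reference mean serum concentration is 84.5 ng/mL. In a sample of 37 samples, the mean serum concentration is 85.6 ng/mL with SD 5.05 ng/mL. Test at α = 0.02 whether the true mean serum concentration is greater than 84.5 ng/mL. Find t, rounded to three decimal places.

1.325

H0: μ = 84.5; H1: μ > 84.5 (one-sample t-test, right-tailed).
t = (x̄ − μ₀)/(s/√n) = (85.6 − 84.5)/(5.05/√37) = 1.325
df = n − 1 = 36
p-value = P(T ≥ 1.325) ≈ 0.097
Since p ≈ 0.097 > α = 0.02, fail to reject H0; the data do not provide sufficient evidence against H0.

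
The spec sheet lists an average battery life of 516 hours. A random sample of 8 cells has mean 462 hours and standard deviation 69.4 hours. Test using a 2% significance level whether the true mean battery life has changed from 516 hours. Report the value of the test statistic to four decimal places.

-2.2008

H0: μ = 516; H1: μ ≠ 516 (one-sample t-test, two-sided).
t = (x̄ − μ₀)/(s/√n) = (462 − 516)/(69.4/√8) = -2.2008
df = n − 1 = 7
Two-sided p-value ≈ 0.064
Since p ≈ 0.064 > α = 0.02, fail to reject H0; the data do not provide sufficient evidence against H0.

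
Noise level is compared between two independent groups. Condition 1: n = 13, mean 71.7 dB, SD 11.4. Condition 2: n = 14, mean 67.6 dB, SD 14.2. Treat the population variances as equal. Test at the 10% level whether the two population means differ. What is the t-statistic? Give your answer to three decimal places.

0.823

Let group 1 = condition 1, group 2 = condition 2. H0: μ_1 = μ_2; H1: μ_1 ≠ μ_2 (two-sample pooled-variance t-test, two-sided).
s_p² = [(13−1)·11.4² + (14−1)·14.2²]/(13+14−2) = 167.234
t = (71.7 − 67.6)/√[167.234·(1/13 + 1/14)] = 0.823
df = n₁ + n₂ − 2 = 25
Two-sided p-value ≈ 0.4182
Since p ≈ 0.4182 > α = 0.1, fail to reject H0; the data do not provide sufficient evidence against H0.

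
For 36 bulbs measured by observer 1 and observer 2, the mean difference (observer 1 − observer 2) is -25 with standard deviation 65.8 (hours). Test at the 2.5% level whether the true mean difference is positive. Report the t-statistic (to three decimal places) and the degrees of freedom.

t = -2.280, df = 35

H0: μ_d = 0; H1: μ_d > 0 (paired t-test on the differences, right-tailed).
t = d̄/(s_d/√n) = -25/(65.8/√36) = -2.280
df = n − 1 = 35
p-value = P(T ≥ -2.280) ≈ 0.986
Since p ≈ 0.986 > α = 0.025, fail to reject H0; the evidence is not statistically significant.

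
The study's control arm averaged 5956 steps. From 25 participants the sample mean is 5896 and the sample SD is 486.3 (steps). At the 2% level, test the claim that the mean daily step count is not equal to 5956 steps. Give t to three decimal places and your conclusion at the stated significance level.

t = -0.617; fail to reject H0

H0: μ = 5956; H1: μ ≠ 5956 (one-sample t-test, two-sided).
t = (x̄ − μ₀)/(s/√n) = (5896 − 5956)/(486.3/√25) = -0.617
df = n − 1 = 24
Two-sided p-value ≈ 0.543
Since p ≈ 0.543 > α = 0.02, fail to reject H0; the data do not provide sufficient evidence against H0.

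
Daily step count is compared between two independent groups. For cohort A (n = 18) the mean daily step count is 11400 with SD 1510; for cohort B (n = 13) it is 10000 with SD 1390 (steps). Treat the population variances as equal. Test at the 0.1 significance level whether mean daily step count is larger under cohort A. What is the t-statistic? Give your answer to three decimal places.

Let group 1 = cohort A, group 2 = cohort B. H0: μ_1 = μ_2; H1: μ_1 > μ_2 (two-sample pooled-variance t-test, right-tailed).
s_p² = [(18−1)·1510² + (13−1)·1390²]/(18+13−2) = 2136100
t = (11400 − 10000)/√[2136100·(1/18 + 1/13)] = 2.632
df = n₁ + n₂ − 2 = 29
p-value = P(T ≥ 2.632) ≈ 0.007
Since p ≈ 0.007 < α = 0.1, reject H0; the data support H1.

2.632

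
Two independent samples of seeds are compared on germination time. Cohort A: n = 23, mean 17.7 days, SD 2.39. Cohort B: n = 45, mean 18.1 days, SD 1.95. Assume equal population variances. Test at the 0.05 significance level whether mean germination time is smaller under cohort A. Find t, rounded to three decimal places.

Let group 1 = cohort A, group 2 = cohort B. H0: μ_1 = μ_2; H1: μ_1 < μ_2 (two-sample pooled-variance t-test, left-tailed).
s_p² = [(23−1)·2.39² + (45−1)·1.95²]/(23+45−2) = 4.43903
t = (17.7 − 18.1)/√[4.43903·(1/23 + 1/45)] = -0.741
df = n₁ + n₂ − 2 = 66
p-value = P(T ≤ -0.741) ≈ 0.2308
Since p ≈ 0.2308 > α = 0.05, fail to reject H0; the data do not provide sufficient evidence against H0.

-0.741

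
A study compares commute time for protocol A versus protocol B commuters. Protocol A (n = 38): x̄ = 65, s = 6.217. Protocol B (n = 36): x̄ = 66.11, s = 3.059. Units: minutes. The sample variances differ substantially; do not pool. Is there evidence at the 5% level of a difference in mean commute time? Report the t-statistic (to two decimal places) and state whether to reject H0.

Let group 1 = protocol A, group 2 = protocol B. H0: μ_1 = μ_2; H1: μ_1 ≠ μ_2 (Welch's two-sample t-test, two-sided).
t = (x̄_1 − x̄_2)/√(s_1²/n_1 + s_2²/n_2) = (65 − 66.11)/√(6.217²/38 + 3.059²/36) = -0.98
Welch–Satterthwaite df ≈ 54.56
Two-sided p-value ≈ 0.3303
Since p ≈ 0.3303 > α = 0.05, fail to reject H0; the data do not provide sufficient evidence against H0.

t = -0.98; fail to reject H0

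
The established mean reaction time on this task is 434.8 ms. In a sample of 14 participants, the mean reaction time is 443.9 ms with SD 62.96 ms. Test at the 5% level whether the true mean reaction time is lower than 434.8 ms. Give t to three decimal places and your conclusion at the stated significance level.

H0: μ = 434.8; H1: μ < 434.8 (one-sample t-test, left-tailed).
t = (x̄ − μ₀)/(s/√n) = (443.9 − 434.8)/(62.96/√14) = 0.541
df = n − 1 = 13
p-value = P(T ≤ 0.541) ≈ 0.701
Since p ≈ 0.701 > α = 0.05, fail to reject H0; the data do not provide sufficient evidence against H0.

t = 0.541; fail to reject H0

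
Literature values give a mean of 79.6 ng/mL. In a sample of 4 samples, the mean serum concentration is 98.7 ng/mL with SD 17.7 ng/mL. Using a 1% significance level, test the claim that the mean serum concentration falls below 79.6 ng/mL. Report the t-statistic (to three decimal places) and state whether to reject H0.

t = 2.158; fail to reject H0

H0: μ = 79.6; H1: μ < 79.6 (one-sample t-test, left-tailed).
t = (x̄ − μ₀)/(s/√n) = (98.7 − 79.6)/(17.7/√4) = 2.158
df = n − 1 = 3
p-value = P(T ≤ 2.158) ≈ 0.9401
Since p ≈ 0.9401 > α = 0.01, fail to reject H0; the evidence is not statistically significant.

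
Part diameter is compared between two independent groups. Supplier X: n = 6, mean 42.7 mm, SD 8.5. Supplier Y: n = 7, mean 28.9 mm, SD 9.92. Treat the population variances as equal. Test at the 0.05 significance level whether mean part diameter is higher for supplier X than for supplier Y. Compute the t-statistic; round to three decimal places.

Let group 1 = supplier X, group 2 = supplier Y. H0: μ_1 = μ_2; H1: μ_1 > μ_2 (two-sample pooled-variance t-test, right-tailed).
s_p² = [(6−1)·8.5² + (7−1)·9.92²]/(6+7−2) = 86.5171
t = (42.7 − 28.9)/√[86.5171·(1/6 + 1/7)] = 2.667
df = n₁ + n₂ − 2 = 11
p-value = P(T ≥ 2.667) ≈ 0.0110
Since p ≈ 0.0110 < α = 0.05, reject H0; the evidence is statistically significant.

2.667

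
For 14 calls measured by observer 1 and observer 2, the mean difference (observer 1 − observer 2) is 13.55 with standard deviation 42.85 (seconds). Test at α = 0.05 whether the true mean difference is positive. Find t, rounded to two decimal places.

1.18

H0: μ_d = 0; H1: μ_d > 0 (paired t-test on the differences, right-tailed).
t = d̄/(s_d/√n) = 13.55/(42.85/√14) = 1.18
df = n − 1 = 13
p-value = P(T ≥ 1.18) ≈ 0.129
Since p ≈ 0.129 > α = 0.05, fail to reject H0; the evidence is not statistically significant.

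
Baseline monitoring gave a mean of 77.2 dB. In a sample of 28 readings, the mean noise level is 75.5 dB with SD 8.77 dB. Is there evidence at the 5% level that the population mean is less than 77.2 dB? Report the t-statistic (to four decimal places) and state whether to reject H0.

H0: μ = 77.2; H1: μ < 77.2 (one-sample t-test, left-tailed).
t = (x̄ − μ₀)/(s/√n) = (75.5 − 77.2)/(8.77/√28) = -1.0257
df = n − 1 = 27
p-value = P(T ≤ -1.0257) ≈ 0.157
Since p ≈ 0.157 > α = 0.05, fail to reject H0; the data do not provide sufficient evidence against H0.

t = -1.0257; fail to reject H0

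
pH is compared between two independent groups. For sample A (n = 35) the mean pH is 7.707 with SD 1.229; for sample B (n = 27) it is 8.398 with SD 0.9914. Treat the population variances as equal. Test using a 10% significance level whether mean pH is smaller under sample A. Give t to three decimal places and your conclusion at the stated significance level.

Let group 1 = sample A, group 2 = sample B. H0: μ_1 = μ_2; H1: μ_1 < μ_2 (two-sample pooled-variance t-test, left-tailed).
s_p² = [(35−1)·1.229² + (27−1)·0.9914²]/(35+27−2) = 1.28183
t = (7.707 − 8.398)/√[1.28183·(1/35 + 1/27)] = -2.383
df = n₁ + n₂ − 2 = 60
p-value = P(T ≤ -2.383) ≈ 0.0102
Since p ≈ 0.0102 < α = 0.1, reject H0; the data support H1.

t = -2.383; reject H0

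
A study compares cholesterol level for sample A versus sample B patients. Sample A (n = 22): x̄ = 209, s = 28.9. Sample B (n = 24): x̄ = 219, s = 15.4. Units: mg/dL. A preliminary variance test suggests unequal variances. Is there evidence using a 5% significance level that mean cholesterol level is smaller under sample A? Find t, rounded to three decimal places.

Let group 1 = sample A, group 2 = sample B. H0: μ_1 = μ_2; H1: μ_1 < μ_2 (Welch's two-sample t-test, left-tailed).
t = (x̄_1 − x̄_2)/√(s_1²/n_1 + s_2²/n_2) = (209 − 219)/√(28.9²/22 + 15.4²/24) = -1.446
Welch–Satterthwaite df ≈ 31.41
p-value = P(T ≤ -1.446) ≈ 0.079
Since p ≈ 0.079 > α = 0.05, fail to reject H0; the evidence is not statistically significant.

-1.446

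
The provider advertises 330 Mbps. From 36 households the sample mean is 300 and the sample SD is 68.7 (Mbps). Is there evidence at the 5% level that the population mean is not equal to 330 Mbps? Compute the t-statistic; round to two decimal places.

-2.62

H0: μ = 330; H1: μ ≠ 330 (one-sample t-test, two-sided).
t = (x̄ − μ₀)/(s/√n) = (300 − 330)/(68.7/√36) = -2.62
df = n − 1 = 35
Two-sided p-value ≈ 0.013
Since p ≈ 0.013 < α = 0.05, reject H0; the data support H1.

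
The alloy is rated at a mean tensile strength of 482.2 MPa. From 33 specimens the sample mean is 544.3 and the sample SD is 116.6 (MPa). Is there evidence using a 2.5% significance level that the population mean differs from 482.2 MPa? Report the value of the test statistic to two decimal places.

3.06

H0: μ = 482.2; H1: μ ≠ 482.2 (one-sample t-test, two-sided).
t = (x̄ − μ₀)/(s/√n) = (544.3 − 482.2)/(116.6/√33) = 3.06
df = n − 1 = 32
Two-sided p-value ≈ 0.0045
Since p ≈ 0.0045 < α = 0.025, reject H0; the data support H1.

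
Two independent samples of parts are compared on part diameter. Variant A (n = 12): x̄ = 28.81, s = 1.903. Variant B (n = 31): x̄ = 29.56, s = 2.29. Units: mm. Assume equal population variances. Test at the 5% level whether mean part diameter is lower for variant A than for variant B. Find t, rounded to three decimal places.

Let group 1 = variant A, group 2 = variant B. H0: μ_1 = μ_2; H1: μ_1 < μ_2 (two-sample pooled-variance t-test, left-tailed).
s_p² = [(12−1)·1.903² + (31−1)·2.29²]/(12+31−2) = 4.80874
t = (28.81 − 29.56)/√[4.80874·(1/12 + 1/31)] = -1.006
df = n₁ + n₂ − 2 = 41
p-value = P(T ≤ -1.006) ≈ 0.1602
Since p ≈ 0.1602 > α = 0.05, fail to reject H0; the evidence is not statistically significant.

-1.006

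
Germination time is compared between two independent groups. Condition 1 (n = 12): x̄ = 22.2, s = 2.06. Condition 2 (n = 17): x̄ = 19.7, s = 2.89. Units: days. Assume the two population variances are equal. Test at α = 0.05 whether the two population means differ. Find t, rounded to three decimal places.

Let group 1 = condition 1, group 2 = condition 2. H0: μ_1 = μ_2; H1: μ_1 ≠ μ_2 (two-sample pooled-variance t-test, two-sided).
s_p² = [(12−1)·2.06² + (17−1)·2.89²]/(12+17−2) = 6.67827
t = (22.2 − 19.7)/√[6.67827·(1/12 + 1/17)] = 2.566
df = n₁ + n₂ − 2 = 27
Two-sided p-value ≈ 0.0162
Since p ≈ 0.0162 < α = 0.05, reject H0; the evidence is statistically significant.

2.566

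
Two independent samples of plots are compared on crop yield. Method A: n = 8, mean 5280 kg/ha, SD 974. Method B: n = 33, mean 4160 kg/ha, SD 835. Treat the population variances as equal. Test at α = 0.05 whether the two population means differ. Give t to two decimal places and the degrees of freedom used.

Let group 1 = method A, group 2 = method B. H0: μ_1 = μ_2; H1: μ_1 ≠ μ_2 (two-sample pooled-variance t-test, two-sided).
s_p² = [(8−1)·974² + (33−1)·835²]/(8+33−2) = 742357
t = (5280 − 4160)/√[742357·(1/8 + 1/33)] = 3.30
df = n₁ + n₂ − 2 = 39
Two-sided p-value ≈ 0.002
Since p ≈ 0.002 < α = 0.05, reject H0; the evidence is statistically significant.

t = 3.30, df = 39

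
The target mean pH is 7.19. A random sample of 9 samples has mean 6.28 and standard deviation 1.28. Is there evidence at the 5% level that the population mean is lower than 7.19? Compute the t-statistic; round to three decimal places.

H0: μ = 7.19; H1: μ < 7.19 (one-sample t-test, left-tailed).
t = (x̄ − μ₀)/(s/√n) = (6.28 − 7.19)/(1.28/√9) = -2.133
df = n − 1 = 8
p-value = P(T ≤ -2.133) ≈ 0.033
Since p ≈ 0.033 < α = 0.05, reject H0; the evidence is statistically significant.

-2.133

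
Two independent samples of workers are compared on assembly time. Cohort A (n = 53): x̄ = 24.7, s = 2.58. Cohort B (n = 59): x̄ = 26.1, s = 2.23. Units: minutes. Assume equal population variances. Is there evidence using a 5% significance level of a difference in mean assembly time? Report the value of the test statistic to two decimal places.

-3.08

Let group 1 = cohort A, group 2 = cohort B. H0: μ_1 = μ_2; H1: μ_1 ≠ μ_2 (two-sample pooled-variance t-test, two-sided).
s_p² = [(53−1)·2.58² + (59−1)·2.23²]/(53+59−2) = 5.76874
t = (24.7 − 26.1)/√[5.76874·(1/53 + 1/59)] = -3.08
df = n₁ + n₂ − 2 = 110
Two-sided p-value ≈ 0.003
Since p ≈ 0.003 < α = 0.05, reject H0; the data support H1.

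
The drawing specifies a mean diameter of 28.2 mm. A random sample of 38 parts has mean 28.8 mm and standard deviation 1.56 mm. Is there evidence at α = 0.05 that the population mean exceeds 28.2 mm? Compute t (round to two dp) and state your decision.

t = 2.37; reject H0

H0: μ = 28.2; H1: μ > 28.2 (one-sample t-test, right-tailed).
t = (x̄ − μ₀)/(s/√n) = (28.8 − 28.2)/(1.56/√38) = 2.37
df = n − 1 = 37
p-value = P(T ≥ 2.37) ≈ 0.0115
Since p ≈ 0.0115 < α = 0.05, reject H0; the evidence is statistically significant.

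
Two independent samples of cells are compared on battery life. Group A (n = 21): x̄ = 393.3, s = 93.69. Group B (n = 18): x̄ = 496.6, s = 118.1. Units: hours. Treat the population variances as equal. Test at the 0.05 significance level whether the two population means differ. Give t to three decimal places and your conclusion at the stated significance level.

Let group 1 = group A, group 2 = group B. H0: μ_1 = μ_2; H1: μ_1 ≠ μ_2 (two-sample pooled-variance t-test, two-sided).
s_p² = [(21−1)·93.69² + (18−1)·118.1²]/(21+18−2) = 11153.1
t = (393.3 − 496.6)/√[11153.1·(1/21 + 1/18)] = -3.045
df = n₁ + n₂ − 2 = 37
Two-sided p-value ≈ 0.004
Since p ≈ 0.004 < α = 0.05, reject H0; the evidence is statistically significant.

t = -3.045; reject H0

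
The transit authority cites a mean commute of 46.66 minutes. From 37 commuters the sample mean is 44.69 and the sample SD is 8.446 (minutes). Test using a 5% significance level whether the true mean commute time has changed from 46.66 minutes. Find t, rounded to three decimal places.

-1.419

H0: μ = 46.66; H1: μ ≠ 46.66 (one-sample t-test, two-sided).
t = (x̄ − μ₀)/(s/√n) = (44.69 − 46.66)/(8.446/√37) = -1.419
df = n − 1 = 36
Two-sided p-value ≈ 0.1646
Since p ≈ 0.1646 > α = 0.05, fail to reject H0; the evidence is not statistically significant.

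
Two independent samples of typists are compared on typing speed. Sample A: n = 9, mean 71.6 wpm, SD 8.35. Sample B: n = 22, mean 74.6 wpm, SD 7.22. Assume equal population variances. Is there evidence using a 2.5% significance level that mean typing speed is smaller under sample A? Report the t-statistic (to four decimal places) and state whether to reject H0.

t = -1.0044; fail to reject H0

Let group 1 = sample A, group 2 = sample B. H0: μ_1 = μ_2; H1: μ_1 < μ_2 (two-sample pooled-variance t-test, left-tailed).
s_p² = [(9−1)·8.35² + (22−1)·7.22²]/(9+22−2) = 56.9819
t = (71.6 − 74.6)/√[56.9819·(1/9 + 1/22)] = -1.0044
df = n₁ + n₂ − 2 = 29
p-value = P(T ≤ -1.0044) ≈ 0.1617
Since p ≈ 0.1617 > α = 0.025, fail to reject H0; the evidence is not statistically significant.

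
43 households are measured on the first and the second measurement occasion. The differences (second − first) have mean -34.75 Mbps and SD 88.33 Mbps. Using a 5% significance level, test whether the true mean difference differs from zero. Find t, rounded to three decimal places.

-2.580

H0: μ_d = 0; H1: μ_d ≠ 0 (paired t-test on the differences, two-sided).
t = d̄/(s_d/√n) = -34.75/(88.33/√43) = -2.580
df = n − 1 = 42
Two-sided p-value ≈ 0.0135
Since p ≈ 0.0135 < α = 0.05, reject H0; the evidence is statistically significant.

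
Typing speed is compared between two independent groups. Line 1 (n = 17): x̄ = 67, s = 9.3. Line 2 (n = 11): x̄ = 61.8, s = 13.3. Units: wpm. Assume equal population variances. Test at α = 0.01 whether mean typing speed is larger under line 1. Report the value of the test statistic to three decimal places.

1.220

Let group 1 = line 1, group 2 = line 2. H0: μ_1 = μ_2; H1: μ_1 > μ_2 (two-sample pooled-variance t-test, right-tailed).
s_p² = [(17−1)·9.3² + (11−1)·13.3²]/(17+11−2) = 121.259
t = (67 − 61.8)/√[121.259·(1/17 + 1/11)] = 1.220
df = n₁ + n₂ − 2 = 26
p-value = P(T ≥ 1.220) ≈ 0.1166
Since p ≈ 0.1166 > α = 0.01, fail to reject H0; the data do not provide sufficient evidence against H0.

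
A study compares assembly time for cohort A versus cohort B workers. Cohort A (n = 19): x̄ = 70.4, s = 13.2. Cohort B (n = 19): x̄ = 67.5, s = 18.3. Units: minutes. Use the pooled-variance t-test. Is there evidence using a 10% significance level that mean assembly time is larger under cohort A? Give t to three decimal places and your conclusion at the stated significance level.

Let group 1 = cohort A, group 2 = cohort B. H0: μ_1 = μ_2; H1: μ_1 > μ_2 (two-sample pooled-variance t-test, right-tailed).
s_p² = [(19−1)·13.2² + (19−1)·18.3²]/(19+19−2) = 254.565
t = (70.4 − 67.5)/√[254.565·(1/19 + 1/19)] = 0.560
df = n₁ + n₂ − 2 = 36
p-value = P(T ≥ 0.560) ≈ 0.2894
Since p ≈ 0.2894 > α = 0.1, fail to reject H0; the data do not provide sufficient evidence against H0.

t = 0.560; fail to reject H0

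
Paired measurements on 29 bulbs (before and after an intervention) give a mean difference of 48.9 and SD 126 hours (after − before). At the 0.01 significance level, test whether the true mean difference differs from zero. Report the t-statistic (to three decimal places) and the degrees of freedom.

H0: μ_d = 0; H1: μ_d ≠ 0 (paired t-test on the differences, two-sided).
t = d̄/(s_d/√n) = 48.9/(126/√29) = 2.090
df = n − 1 = 28
Two-sided p-value ≈ 0.0458
Since p ≈ 0.0458 > α = 0.01, fail to reject H0; the evidence is not statistically significant.

t = 2.090, df = 28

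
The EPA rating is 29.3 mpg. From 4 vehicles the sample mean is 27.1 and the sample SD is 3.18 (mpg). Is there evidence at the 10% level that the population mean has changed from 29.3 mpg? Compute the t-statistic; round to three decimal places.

H0: μ = 29.3; H1: μ ≠ 29.3 (one-sample t-test, two-sided).
t = (x̄ − μ₀)/(s/√n) = (27.1 − 29.3)/(3.18/√4) = -1.384
df = n − 1 = 3
Two-sided p-value ≈ 0.260
Since p ≈ 0.260 > α = 0.1, fail to reject H0; the data do not provide sufficient evidence against H0.

-1.384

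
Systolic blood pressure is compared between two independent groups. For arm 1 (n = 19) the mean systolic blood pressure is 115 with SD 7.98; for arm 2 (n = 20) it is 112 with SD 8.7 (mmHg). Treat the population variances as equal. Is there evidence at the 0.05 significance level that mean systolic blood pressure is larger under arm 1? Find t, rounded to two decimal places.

1.12

Let group 1 = arm 1, group 2 = arm 2. H0: μ_1 = μ_2; H1: μ_1 > μ_2 (two-sample pooled-variance t-test, right-tailed).
s_p² = [(19−1)·7.98² + (20−1)·8.7²]/(19+20−2) = 69.8475
t = (115 − 112)/√[69.8475·(1/19 + 1/20)] = 1.12
df = n₁ + n₂ − 2 = 37
p-value = P(T ≥ 1.12) ≈ 0.1349
Since p ≈ 0.1349 > α = 0.05, fail to reject H0; the data do not provide sufficient evidence against H0.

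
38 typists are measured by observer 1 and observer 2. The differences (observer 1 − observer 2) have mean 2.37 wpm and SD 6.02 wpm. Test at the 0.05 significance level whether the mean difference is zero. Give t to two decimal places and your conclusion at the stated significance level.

H0: μ_d = 0; H1: μ_d ≠ 0 (paired t-test on the differences, two-sided).
t = d̄/(s_d/√n) = 2.37/(6.02/√38) = 2.43
df = n − 1 = 37
Two-sided p-value ≈ 0.020
Since p ≈ 0.020 < α = 0.05, reject H0; the data support H1.

t = 2.43; reject H0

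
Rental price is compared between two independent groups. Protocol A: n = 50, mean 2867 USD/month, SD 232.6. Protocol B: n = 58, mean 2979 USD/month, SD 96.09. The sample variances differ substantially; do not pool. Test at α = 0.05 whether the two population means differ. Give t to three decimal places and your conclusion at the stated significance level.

t = -3.179; reject H0

Let group 1 = protocol A, group 2 = protocol B. H0: μ_1 = μ_2; H1: μ_1 ≠ μ_2 (Welch's two-sample t-test, two-sided).
t = (x̄_1 − x̄_2)/√(s_1²/n_1 + s_2²/n_2) = (2867 − 2979)/√(232.6²/50 + 96.09²/58) = -3.179
Welch–Satterthwaite df ≈ 63.30
Two-sided p-value ≈ 0.002
Since p ≈ 0.002 < α = 0.05, reject H0; the data support H1.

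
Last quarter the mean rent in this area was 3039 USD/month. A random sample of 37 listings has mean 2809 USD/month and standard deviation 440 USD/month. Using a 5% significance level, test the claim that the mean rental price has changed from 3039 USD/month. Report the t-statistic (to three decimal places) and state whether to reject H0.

H0: μ = 3039; H1: μ ≠ 3039 (one-sample t-test, two-sided).
t = (x̄ − μ₀)/(s/√n) = (2809 − 3039)/(440/√37) = -3.180
df = n − 1 = 36
Two-sided p-value ≈ 0.003
Since p ≈ 0.003 < α = 0.05, reject H0; the data support H1.

t = -3.180; reject H0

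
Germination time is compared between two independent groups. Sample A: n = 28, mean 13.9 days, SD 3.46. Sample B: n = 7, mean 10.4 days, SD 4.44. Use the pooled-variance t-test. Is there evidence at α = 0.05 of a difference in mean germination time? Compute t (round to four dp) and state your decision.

Let group 1 = sample A, group 2 = sample B. H0: μ_1 = μ_2; H1: μ_1 ≠ μ_2 (two-sample pooled-variance t-test, two-sided).
s_p² = [(28−1)·3.46² + (7−1)·4.44²]/(28+7−2) = 13.3792
t = (13.9 − 10.4)/√[13.3792·(1/28 + 1/7)] = 2.2644
df = n₁ + n₂ − 2 = 33
Two-sided p-value ≈ 0.030
Since p ≈ 0.030 < α = 0.05, reject H0; the data support H1.

t = 2.2644; reject H0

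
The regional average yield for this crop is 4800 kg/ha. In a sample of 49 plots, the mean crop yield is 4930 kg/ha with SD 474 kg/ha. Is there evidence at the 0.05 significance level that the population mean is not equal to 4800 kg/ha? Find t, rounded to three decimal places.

H0: μ = 4800; H1: μ ≠ 4800 (one-sample t-test, two-sided).
t = (x̄ − μ₀)/(s/√n) = (4930 − 4800)/(474/√49) = 1.920
df = n − 1 = 48
Two-sided p-value ≈ 0.0608
Since p ≈ 0.0608 > α = 0.05, fail to reject H0; the data do not provide sufficient evidence against H0.

1.920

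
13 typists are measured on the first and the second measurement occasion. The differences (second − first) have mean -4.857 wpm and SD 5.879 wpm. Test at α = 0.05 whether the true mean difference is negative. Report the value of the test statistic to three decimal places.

-2.979

H0: μ_d = 0; H1: μ_d < 0 (paired t-test on the differences, left-tailed).
t = d̄/(s_d/√n) = -4.857/(5.879/√13) = -2.979
df = n − 1 = 12
p-value = P(T ≤ -2.979) ≈ 0.0058
Since p ≈ 0.0058 < α = 0.05, reject H0; the data support H1.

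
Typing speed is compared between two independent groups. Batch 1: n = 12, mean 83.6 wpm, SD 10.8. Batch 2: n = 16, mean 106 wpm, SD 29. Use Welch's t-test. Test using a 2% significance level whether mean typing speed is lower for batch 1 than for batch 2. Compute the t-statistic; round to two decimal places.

Let group 1 = batch 1, group 2 = batch 2. H0: μ_1 = μ_2; H1: μ_1 < μ_2 (Welch's two-sample t-test, left-tailed).
t = (x̄_1 − x̄_2)/√(s_1²/n_1 + s_2²/n_2) = (83.6 − 106)/√(10.8²/12 + 29²/16) = -2.84
Welch–Satterthwaite df ≈ 20.12
p-value = P(T ≤ -2.84) ≈ 0.0051
Since p ≈ 0.0051 < α = 0.02, reject H0; the data support H1.

-2.84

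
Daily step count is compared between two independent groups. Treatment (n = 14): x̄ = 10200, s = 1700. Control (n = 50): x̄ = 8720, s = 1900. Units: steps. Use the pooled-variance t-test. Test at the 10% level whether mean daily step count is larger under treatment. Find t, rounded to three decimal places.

Let group 1 = treatment, group 2 = control. H0: μ_1 = μ_2; H1: μ_1 > μ_2 (two-sample pooled-variance t-test, right-tailed).
s_p² = [(14−1)·1700² + (50−1)·1900²]/(14+50−2) = 3459030
t = (10200 − 8720)/√[3459030·(1/14 + 1/50)] = 2.632
df = n₁ + n₂ − 2 = 62
p-value = P(T ≥ 2.632) ≈ 0.0054
Since p ≈ 0.0054 < α = 0.1, reject H0; the data support H1.

2.632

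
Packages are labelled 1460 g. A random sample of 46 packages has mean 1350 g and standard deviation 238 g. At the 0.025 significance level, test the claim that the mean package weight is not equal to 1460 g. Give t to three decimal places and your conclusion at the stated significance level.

H0: μ = 1460; H1: μ ≠ 1460 (one-sample t-test, two-sided).
t = (x̄ − μ₀)/(s/√n) = (1350 − 1460)/(238/√46) = -3.135
df = n − 1 = 45
Two-sided p-value ≈ 0.003
Since p ≈ 0.003 < α = 0.025, reject H0; the evidence is statistically significant.

t = -3.135; reject H0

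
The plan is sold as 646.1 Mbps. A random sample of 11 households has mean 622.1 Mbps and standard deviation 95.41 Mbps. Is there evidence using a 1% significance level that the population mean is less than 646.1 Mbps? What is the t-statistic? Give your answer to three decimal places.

-0.834

H0: μ = 646.1; H1: μ < 646.1 (one-sample t-test, left-tailed).
t = (x̄ − μ₀)/(s/√n) = (622.1 − 646.1)/(95.41/√11) = -0.834
df = n − 1 = 10
p-value = P(T ≤ -0.834) ≈ 0.2118
Since p ≈ 0.2118 > α = 0.01, fail to reject H0; the data do not provide sufficient evidence against H0.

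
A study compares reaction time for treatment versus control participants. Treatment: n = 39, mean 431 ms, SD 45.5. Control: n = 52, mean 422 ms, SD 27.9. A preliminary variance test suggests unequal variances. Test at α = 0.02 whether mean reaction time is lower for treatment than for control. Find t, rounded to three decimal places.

1.091

Let group 1 = treatment, group 2 = control. H0: μ_1 = μ_2; H1: μ_1 < μ_2 (Welch's two-sample t-test, left-tailed).
t = (x̄_1 − x̄_2)/√(s_1²/n_1 + s_2²/n_2) = (431 − 422)/√(45.5²/39 + 27.9²/52) = 1.091
Welch–Satterthwaite df ≈ 58.96
p-value = P(T ≤ 1.091) ≈ 0.860
Since p ≈ 0.860 > α = 0.02, fail to reject H0; the data do not provide sufficient evidence against H0.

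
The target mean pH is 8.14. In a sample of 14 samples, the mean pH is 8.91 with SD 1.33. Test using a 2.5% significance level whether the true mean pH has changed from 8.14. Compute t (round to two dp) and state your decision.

H0: μ = 8.14; H1: μ ≠ 8.14 (one-sample t-test, two-sided).
t = (x̄ − μ₀)/(s/√n) = (8.91 − 8.14)/(1.33/√14) = 2.17
df = n − 1 = 13
Two-sided p-value ≈ 0.049
Since p ≈ 0.049 > α = 0.025, fail to reject H0; the data do not provide sufficient evidence against H0.

t = 2.17; fail to reject H0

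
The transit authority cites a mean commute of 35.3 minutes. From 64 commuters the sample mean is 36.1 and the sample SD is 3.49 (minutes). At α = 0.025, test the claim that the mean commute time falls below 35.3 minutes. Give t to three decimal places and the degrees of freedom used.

t = 1.834, df = 63

H0: μ = 35.3; H1: μ < 35.3 (one-sample t-test, left-tailed).
t = (x̄ − μ₀)/(s/√n) = (36.1 − 35.3)/(3.49/√64) = 1.834
df = n − 1 = 63
p-value = P(T ≤ 1.834) ≈ 0.964
Since p ≈ 0.964 > α = 0.025, fail to reject H0; the evidence is not statistically significant.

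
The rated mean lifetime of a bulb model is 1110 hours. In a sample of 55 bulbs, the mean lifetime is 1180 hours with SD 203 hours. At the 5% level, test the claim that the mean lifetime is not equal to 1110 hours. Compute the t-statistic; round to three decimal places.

H0: μ = 1110; H1: μ ≠ 1110 (one-sample t-test, two-sided).
t = (x̄ − μ₀)/(s/√n) = (1180 − 1110)/(203/√55) = 2.557
df = n − 1 = 54
Two-sided p-value ≈ 0.0134
Since p ≈ 0.0134 < α = 0.05, reject H0; the evidence is statistically significant.

2.557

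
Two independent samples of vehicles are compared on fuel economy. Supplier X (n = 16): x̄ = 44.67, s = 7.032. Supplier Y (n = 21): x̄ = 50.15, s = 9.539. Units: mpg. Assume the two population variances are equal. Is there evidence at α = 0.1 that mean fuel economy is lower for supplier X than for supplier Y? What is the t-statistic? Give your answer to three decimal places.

Let group 1 = supplier X, group 2 = supplier Y. H0: μ_1 = μ_2; H1: μ_1 < μ_2 (two-sample pooled-variance t-test, left-tailed).
s_p² = [(16−1)·7.032² + (21−1)·9.539²]/(16+21−2) = 73.1882
t = (44.67 − 50.15)/√[73.1882·(1/16 + 1/21)] = -1.930
df = n₁ + n₂ − 2 = 35
p-value = P(T ≤ -1.930) ≈ 0.0309
Since p ≈ 0.0309 < α = 0.1, reject H0; the evidence is statistically significant.

-1.930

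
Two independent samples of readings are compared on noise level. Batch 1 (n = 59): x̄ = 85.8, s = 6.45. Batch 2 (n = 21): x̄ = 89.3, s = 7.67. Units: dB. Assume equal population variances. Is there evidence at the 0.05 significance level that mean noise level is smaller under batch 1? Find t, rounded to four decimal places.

-2.0304

Let group 1 = batch 1, group 2 = batch 2. H0: μ_1 = μ_2; H1: μ_1 < μ_2 (two-sample pooled-variance t-test, left-tailed).
s_p² = [(59−1)·6.45² + (21−1)·7.67²]/(59+21−2) = 46.0195
t = (85.8 − 89.3)/√[46.0195·(1/59 + 1/21)] = -2.0304
df = n₁ + n₂ − 2 = 78
p-value = P(T ≤ -2.0304) ≈ 0.023
Since p ≈ 0.023 < α = 0.05, reject H0; the data support H1.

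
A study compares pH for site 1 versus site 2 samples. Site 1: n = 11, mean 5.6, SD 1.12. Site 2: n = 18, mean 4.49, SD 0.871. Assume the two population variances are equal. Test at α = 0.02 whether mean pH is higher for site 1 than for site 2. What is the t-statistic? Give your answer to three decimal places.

Let group 1 = site 1, group 2 = site 2. H0: μ_1 = μ_2; H1: μ_1 > μ_2 (two-sample pooled-variance t-test, right-tailed).
s_p² = [(11−1)·1.12² + (18−1)·0.871²]/(11+18−2) = 0.942255
t = (5.6 − 4.49)/√[0.942255·(1/11 + 1/18)] = 2.988
df = n₁ + n₂ − 2 = 27
p-value = P(T ≥ 2.988) ≈ 0.003
Since p ≈ 0.003 < α = 0.02, reject H0; the data support H1.

2.988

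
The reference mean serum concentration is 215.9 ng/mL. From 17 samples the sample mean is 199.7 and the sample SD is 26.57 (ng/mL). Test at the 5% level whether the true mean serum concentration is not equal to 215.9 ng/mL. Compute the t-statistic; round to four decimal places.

H0: μ = 215.9; H1: μ ≠ 215.9 (one-sample t-test, two-sided).
t = (x̄ − μ₀)/(s/√n) = (199.7 − 215.9)/(26.57/√17) = -2.5139
df = n − 1 = 16
Two-sided p-value ≈ 0.023
Since p ≈ 0.023 < α = 0.05, reject H0; the evidence is statistically significant.

-2.5139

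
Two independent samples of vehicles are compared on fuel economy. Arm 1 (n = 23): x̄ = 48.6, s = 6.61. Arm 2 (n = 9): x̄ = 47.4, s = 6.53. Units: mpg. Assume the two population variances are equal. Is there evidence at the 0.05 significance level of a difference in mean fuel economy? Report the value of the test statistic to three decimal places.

Let group 1 = arm 1, group 2 = arm 2. H0: μ_1 = μ_2; H1: μ_1 ≠ μ_2 (two-sample pooled-variance t-test, two-sided).
s_p² = [(23−1)·6.61² + (9−1)·6.53²]/(23+9−2) = 43.4118
t = (48.6 − 47.4)/√[43.4118·(1/23 + 1/9)] = 0.463
df = n₁ + n₂ − 2 = 30
Two-sided p-value ≈ 0.6465
Since p ≈ 0.6465 > α = 0.05, fail to reject H0; the evidence is not statistically significant.

0.463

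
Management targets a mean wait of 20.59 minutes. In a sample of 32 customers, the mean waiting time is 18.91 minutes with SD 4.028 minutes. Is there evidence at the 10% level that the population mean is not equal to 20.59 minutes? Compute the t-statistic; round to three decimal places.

H0: μ = 20.59; H1: μ ≠ 20.59 (one-sample t-test, two-sided).
t = (x̄ − μ₀)/(s/√n) = (18.91 − 20.59)/(4.028/√32) = -2.359
df = n − 1 = 31
Two-sided p-value ≈ 0.0248
Since p ≈ 0.0248 < α = 0.1, reject H0; the evidence is statistically significant.

-2.359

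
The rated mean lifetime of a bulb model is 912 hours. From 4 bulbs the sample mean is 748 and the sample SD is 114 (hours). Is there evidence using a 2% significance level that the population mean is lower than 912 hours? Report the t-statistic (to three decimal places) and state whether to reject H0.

H0: μ = 912; H1: μ < 912 (one-sample t-test, left-tailed).
t = (x̄ − μ₀)/(s/√n) = (748 − 912)/(114/√4) = -2.877
df = n − 1 = 3
p-value = P(T ≤ -2.877) ≈ 0.0318
Since p ≈ 0.0318 > α = 0.02, fail to reject H0; the data do not provide sufficient evidence against H0.

t = -2.877; fail to reject H0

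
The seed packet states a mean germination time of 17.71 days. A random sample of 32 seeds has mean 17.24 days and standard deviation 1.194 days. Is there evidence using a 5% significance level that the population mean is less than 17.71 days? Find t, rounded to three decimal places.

-2.227

H0: μ = 17.71; H1: μ < 17.71 (one-sample t-test, left-tailed).
t = (x̄ − μ₀)/(s/√n) = (17.24 − 17.71)/(1.194/√32) = -2.227
df = n − 1 = 31
p-value = P(T ≤ -2.227) ≈ 0.0167
Since p ≈ 0.0167 < α = 0.05, reject H0; the evidence is statistically significant.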